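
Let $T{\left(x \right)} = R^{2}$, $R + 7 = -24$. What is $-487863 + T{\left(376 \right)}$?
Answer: $-486902$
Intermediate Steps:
$R = -31$ ($R = -7 - 24 = -31$)
$T{\left(x \right)} = 961$ ($T{\left(x \right)} = \left(-31\right)^{2} = 961$)
$-487863 + T{\left(376 \right)} = -487863 + 961 = -486902$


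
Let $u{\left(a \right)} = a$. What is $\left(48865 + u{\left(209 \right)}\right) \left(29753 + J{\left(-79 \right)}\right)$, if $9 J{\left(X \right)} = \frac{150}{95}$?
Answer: $\frac{27742039298}{19} \approx 1.4601 \cdot 10^{9}$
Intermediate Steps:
$J{\left(X \right)} = \frac{10}{57}$ ($J{\left(X \right)} = \frac{150 \cdot \frac{1}{95}}{9} = \frac{1}{9} \cdot \frac{30}{19} = \frac{10}{57}$)
$\left(48865 + u{\left(209 \right)}\right) \left(29753 + J{\left(-79 \right)}\right) = \left(48865 + 209\right) \left(29753 + \frac{10}{57}\right) = 49074 \cdot \frac{1695931}{57} = \frac{27742039298}{19}$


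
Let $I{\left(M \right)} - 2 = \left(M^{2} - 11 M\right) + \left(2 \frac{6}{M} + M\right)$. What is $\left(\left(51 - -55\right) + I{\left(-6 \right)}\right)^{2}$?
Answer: $40804$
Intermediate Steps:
$I{\left(M \right)} = 2 + M^{2} - 10 M + \frac{12}{M}$ ($I{\left(M \right)} = 2 + \left(\left(M^{2} - 11 M\right) + \left(2 \frac{6}{M} + M\right)\right) = 2 + \left(\left(M^{2} - 11 M\right) + \left(\frac{12}{M} + M\right)\right) = 2 + \left(\left(M^{2} - 11 M\right) + \left(M + \frac{12}{M}\right)\right) = 2 + \left(M^{2} - 10 M + \frac{12}{M}\right) = 2 + M^{2} - 10 M + \frac{12}{M}$)
$\left(\left(51 - -55\right) + I{\left(-6 \right)}\right)^{2} = \left(\left(51 - -55\right) + \left(2 + \left(-6\right)^{2} - -60 + \frac{12}{-6}\right)\right)^{2} = \left(\left(51 + 55\right) + \left(2 + 36 + 60 + 12 \left(- \frac{1}{6}\right)\right)\right)^{2} = \left(106 + \left(2 + 36 + 60 - 2\right)\right)^{2} = \left(106 + 96\right)^{2} = 202^{2} = 40804$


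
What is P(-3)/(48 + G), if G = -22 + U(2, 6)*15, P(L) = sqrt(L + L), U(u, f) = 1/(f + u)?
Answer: 8*I*sqrt(6)/223 ≈ 0.087874*I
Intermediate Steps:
P(L) = sqrt(2)*sqrt(L) (P(L) = sqrt(2*L) = sqrt(2)*sqrt(L))
G = -161/8 (G = -22 + 15/(6 + 2) = -22 + 15/8 = -161/8 ≈ -20.125)
P(-3)/(48 + G) = (sqrt(2)*sqrt(-3))/(48 - 161/8) = (sqrt(2)*(I*sqrt(3)))/(223/8) = (I*sqrt(6))*(8/223) = 8*I*sqrt(6)/223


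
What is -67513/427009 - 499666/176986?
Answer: -112655367406/37787307437 ≈ -2.9813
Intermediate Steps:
-67513/427009 - 499666/176986 = -67513*1/427009 - 499666*1/176986 = -67513/427009 - 249833/88493 = -112655367406/37787307437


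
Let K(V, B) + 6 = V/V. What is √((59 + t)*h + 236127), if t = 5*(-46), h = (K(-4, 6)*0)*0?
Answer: √236127 ≈ 485.93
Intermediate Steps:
K(V, B) = -5 (K(V, B) = -6 + V/V = -6 + 1 = -5)
h = 0 (h = -5*0*0 = 0*0 = 0)
t = -230
√((59 + t)*h + 236127) = √((59 - 230)*0 + 236127) = √(-171*0 + 236127) = √(0 + 236127) = √236127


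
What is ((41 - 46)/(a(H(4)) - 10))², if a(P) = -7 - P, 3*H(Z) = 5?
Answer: 225/3136 ≈ 0.071747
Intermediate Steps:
H(Z) = 5/3 (H(Z) = (⅓)*5 = 5/3)
((41 - 46)/(a(H(4)) - 10))² = ((41 - 46)/((-7 - 1*5/3) - 10))² = (-5/((-7 - 5/3) - 10))² = (-5/(-26/3 - 10))² = (-5/(-56/3))² = (-5*(-3/56))² = (15/56)² = 225/3136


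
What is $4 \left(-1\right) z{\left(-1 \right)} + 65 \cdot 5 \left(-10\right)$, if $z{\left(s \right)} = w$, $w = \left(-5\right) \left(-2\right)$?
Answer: $-3290$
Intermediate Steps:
$w = 10$
$z{\left(s \right)} = 10$
$4 \left(-1\right) z{\left(-1 \right)} + 65 \cdot 5 \left(-10\right) = 4 \left(-1\right) 10 + 65 \cdot 5 \left(-10\right) = \left(-4\right) 10 + 65 \left(-50\right) = -40 - 3250 = -3290$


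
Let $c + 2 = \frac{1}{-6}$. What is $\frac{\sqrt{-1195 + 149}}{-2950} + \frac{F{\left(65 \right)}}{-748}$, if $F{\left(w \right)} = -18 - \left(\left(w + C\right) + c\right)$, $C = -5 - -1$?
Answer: $\frac{461}{4488} - \frac{i \sqrt{1046}}{2950} \approx 0.10272 - 0.010963 i$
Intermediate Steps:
$C = -4$ ($C = -5 + 1 = -4$)
$c = - \frac{13}{6}$ ($c = -2 + \frac{1}{-6} = -2 - \frac{1}{6} = - \frac{13}{6} \approx -2.1667$)
$F{\left(w \right)} = - \frac{71}{6} - w$ ($F{\left(w \right)} = -18 - \left(\left(w - 4\right) - \frac{13}{6}\right) = -18 - \left(\left(-4 + w\right) - \frac{13}{6}\right) = -18 - \left(- \frac{37}{6} + w\right) = - \frac{71}{6} - w$)
$\frac{\sqrt{-1195 + 149}}{-2950} + \frac{F{\left(65 \right)}}{-748} = \frac{\sqrt{-1195 + 149}}{-2950} + \frac{- \frac{71}{6} - 65}{-748} = \sqrt{-1046} \left(- \frac{1}{2950}\right) + \left(- \frac{71}{6} - 65\right) \left(- \frac{1}{748}\right) = i \sqrt{1046} \left(- \frac{1}{2950}\right) - - \frac{461}{4488} = - \frac{i \sqrt{1046}}{2950} + \frac{461}{4488} = \frac{461}{4488} - \frac{i \sqrt{1046}}{2950}$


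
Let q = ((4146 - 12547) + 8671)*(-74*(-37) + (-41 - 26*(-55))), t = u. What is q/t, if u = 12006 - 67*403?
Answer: -222858/2999 ≈ -74.311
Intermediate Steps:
u = -14995 (u = 12006 - 1*27001 = 12006 - 27001 = -14995)
t = -14995
q = 1114290 (q = (-8401 + 8671)*(2738 + (-41 + 1430)) = 270*(2738 + 1389) = 270*4127 = 1114290)
q/t = 1114290/(-14995) = 1114290*(-1/14995) = -222858/2999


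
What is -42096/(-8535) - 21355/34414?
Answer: 422142273/97907830 ≈ 4.3116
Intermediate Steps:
-42096/(-8535) - 21355/34414 = -42096*(-1/8535) - 21355*1/34414 = 14032/2845 - 21355/34414 = 422142273/97907830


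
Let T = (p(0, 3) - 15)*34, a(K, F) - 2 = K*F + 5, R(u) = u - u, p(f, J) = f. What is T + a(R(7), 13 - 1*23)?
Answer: -503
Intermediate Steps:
R(u) = 0
a(K, F) = 7 + F*K (a(K, F) = 2 + (K*F + 5) = 2 + (F*K + 5) = 2 + (5 + F*K) = 7 + F*K)
T = -510 (T = (0 - 15)*34 = -15*34 = -510)
T + a(R(7), 13 - 1*23) = -510 + (7 + (13 - 1*23)*0) = -510 + (7 + (13 - 23)*0) = -510 + (7 - 10*0) = -510 + (7 + 0) = -510 + 7 = -503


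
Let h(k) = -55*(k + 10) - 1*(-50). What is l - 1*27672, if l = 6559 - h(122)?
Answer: -13903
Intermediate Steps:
h(k) = -500 - 55*k (h(k) = -55*(10 + k) + 50 = (-550 - 55*k) + 50 = -500 - 55*k)
l = 13769 (l = 6559 - (-500 - 55*122) = 6559 - (-500 - 6710) = 6559 - 1*(-7210) = 6559 + 7210 = 13769)
l - 1*27672 = 13769 - 1*27672 = 13769 - 27672 = -13903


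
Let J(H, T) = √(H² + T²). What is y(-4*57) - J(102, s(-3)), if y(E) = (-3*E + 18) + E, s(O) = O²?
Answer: 474 - 3*√1165 ≈ 371.60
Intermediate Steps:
y(E) = 18 - 2*E (y(E) = (18 - 3*E) + E = 18 - 2*E)
y(-4*57) - J(102, s(-3)) = (18 - (-8)*57) - √(102² + ((-3)²)²) = (18 - 2*(-228)) - √(10404 + 9²) = (18 + 456) - √(10404 + 81) = 474 - √10485 = 474 - 3*√1165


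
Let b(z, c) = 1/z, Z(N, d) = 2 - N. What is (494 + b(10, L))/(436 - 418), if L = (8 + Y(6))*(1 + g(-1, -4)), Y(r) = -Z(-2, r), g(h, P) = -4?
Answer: 549/20 ≈ 27.450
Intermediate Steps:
Y(r) = -4 (Y(r) = -(2 - 1*(-2)) = -(2 + 2) = -1*4 = -4)
L = -12 (L = (8 - 4)*(1 - 4) = 4*(-3) = -12)
(494 + b(10, L))/(436 - 418) = (494 + 1/10)/(436 - 418) = (494 + ⅒)/18 = (4941/10)*(1/18) = 549/20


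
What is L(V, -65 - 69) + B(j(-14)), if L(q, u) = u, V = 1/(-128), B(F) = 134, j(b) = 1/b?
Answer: 0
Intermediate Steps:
j(b) = 1/b
V = -1/128 ≈ -0.0078125
L(V, -65 - 69) + B(j(-14)) = (-65 - 69) + 134 = -134 + 134 = 0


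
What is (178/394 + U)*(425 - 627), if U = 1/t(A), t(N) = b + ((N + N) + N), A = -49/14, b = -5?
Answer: -477730/6107 ≈ -78.227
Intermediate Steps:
A = -7/2 (A = -49*1/14 = -7/2 ≈ -3.5000)
t(N) = -5 + 3*N (t(N) = -5 + ((N + N) + N) = -5 + (2*N + N) = -5 + 3*N)
U = -2/31 (U = 1/(-5 + 3*(-7/2)) = 1/(-5 - 21/2) = 1/(-31/2) = -2/31 ≈ -0.064516)
(178/394 + U)*(425 - 627) = (178/394 - 2/31)*(425 - 627) = (178*(1/394) - 2/31)*(-202) = (89/197 - 2/31)*(-202) = (2365/6107)*(-202) = -477730/6107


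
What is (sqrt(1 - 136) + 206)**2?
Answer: 42301 + 1236*I*sqrt(15) ≈ 42301.0 + 4787.0*I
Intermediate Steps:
(sqrt(1 - 136) + 206)**2 = (sqrt(-135) + 206)**2 = (3*I*sqrt(15) + 206)**2 = (206 + 3*I*sqrt(15))**2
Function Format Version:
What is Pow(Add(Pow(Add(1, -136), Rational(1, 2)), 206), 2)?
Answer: Add(42301, Mul(1236, I, Pow(15, Rational(1, 2)))) ≈ Add(42301., Mul(4787.0, I))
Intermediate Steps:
Pow(Add(Pow(Add(1, -136), Rational(1, 2)), 206), 2) = Pow(Add(Pow(-135, Rational(1, 2)), 206), 2) = Pow(Add(Mul(3, I, Pow(15, Rational(1, 2))), 206), 2) = Pow(Add(206, Mul(3, I, Pow(15, Rational(1, 2)))), 2)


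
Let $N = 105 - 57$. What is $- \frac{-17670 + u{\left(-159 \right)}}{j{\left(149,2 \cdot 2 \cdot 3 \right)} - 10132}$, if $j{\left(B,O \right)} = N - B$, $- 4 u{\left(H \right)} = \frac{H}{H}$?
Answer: $- \frac{70681}{40932} \approx -1.7268$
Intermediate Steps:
$u{\left(H \right)} = - \frac{1}{4}$ ($u{\left(H \right)} = - \frac{H \frac{1}{H}}{4} = \left(- \frac{1}{4}\right) 1 = - \frac{1}{4}$)
$N = 48$
$j{\left(B,O \right)} = 48 - B$
$- \frac{-17670 + u{\left(-159 \right)}}{j{\left(149,2 \cdot 2 \cdot 3 \right)} - 10132} = - \frac{-17670 - \frac{1}{4}}{\left(48 - 149\right) - 10132} = - \frac{-70681}{4 \left(\left(48 - 149\right) - 10132\right)} = - \frac{-70681}{4 \left(-101 - 10132\right)} = - \frac{-70681}{4 \left(-10233\right)} = - \frac{\left(-70681\right) \left(-1\right)}{4 \cdot 10233} = \left(-1\right) \frac{70681}{40932} = - \frac{70681}{40932}$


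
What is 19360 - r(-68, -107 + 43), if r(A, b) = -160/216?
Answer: 522740/27 ≈ 19361.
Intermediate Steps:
r(A, b) = -20/27 (r(A, b) = -160*1/216 = -20/27)
19360 - r(-68, -107 + 43) = 19360 - 1*(-20/27) = 19360 + 20/27 = 522740/27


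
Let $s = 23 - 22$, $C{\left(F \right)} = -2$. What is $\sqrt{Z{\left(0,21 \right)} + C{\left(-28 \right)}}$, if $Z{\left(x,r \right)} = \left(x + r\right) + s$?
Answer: $2 \sqrt{5} \approx 4.4721$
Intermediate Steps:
$s = 1$ ($s = 23 - 22 = 1$)
$Z{\left(x,r \right)} = 1 + r + x$ ($Z{\left(x,r \right)} = \left(x + r\right) + 1 = \left(r + x\right) + 1 = 1 + r + x$)
$\sqrt{Z{\left(0,21 \right)} + C{\left(-28 \right)}} = \sqrt{\left(1 + 21 + 0\right) - 2} = \sqrt{22 - 2} = \sqrt{20} = 2 \sqrt{5}$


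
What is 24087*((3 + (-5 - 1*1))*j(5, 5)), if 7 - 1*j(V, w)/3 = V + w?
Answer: 650349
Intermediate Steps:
j(V, w) = 21 - 3*V - 3*w (j(V, w) = 21 - 3*(V + w) = 21 + (-3*V - 3*w) = 21 - 3*V - 3*w)
24087*((3 + (-5 - 1*1))*j(5, 5)) = 24087*((3 + (-5 - 1*1))*(21 - 3*5 - 3*5)) = 24087*((3 + (-5 - 1))*(21 - 15 - 15)) = 24087*((3 - 6)*(-9)) = 24087*(-3*(-9)) = 24087*27 = 650349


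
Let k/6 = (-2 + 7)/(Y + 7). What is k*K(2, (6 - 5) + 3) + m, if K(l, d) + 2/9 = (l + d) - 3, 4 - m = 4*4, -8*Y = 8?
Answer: 17/9 ≈ 1.8889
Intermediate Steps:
Y = -1 (Y = -⅛*8 = -1)
k = 5 (k = 6*((-2 + 7)/(-1 + 7)) = 6*(5/6) = 6*(5*(⅙)) = 6*(⅚) = 5)
m = -12 (m = 4 - 4*4 = 4 - 1*16 = 4 - 16 = -12)
K(l, d) = -29/9 + d + l (K(l, d) = -2/9 + ((l + d) - 3) = -2/9 + ((d + l) - 3) = -2/9 + (-3 + d + l) = -29/9 + d + l)
k*K(2, (6 - 5) + 3) + m = 5*(-29/9 + ((6 - 5) + 3) + 2) - 12 = 5*(-29/9 + (1 + 3) + 2) - 12 = 5*(-29/9 + 4 + 2) - 12 = 5*(25/9) - 12 = 125/9 - 12 = 17/9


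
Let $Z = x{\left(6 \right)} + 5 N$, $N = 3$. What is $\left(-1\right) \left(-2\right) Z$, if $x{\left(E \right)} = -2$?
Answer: $26$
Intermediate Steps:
$Z = 13$ ($Z = -2 + 5 \cdot 3 = -2 + 15 = 13$)
$\left(-1\right) \left(-2\right) Z = \left(-1\right) \left(-2\right) 13 = 2 \cdot 13 = 26$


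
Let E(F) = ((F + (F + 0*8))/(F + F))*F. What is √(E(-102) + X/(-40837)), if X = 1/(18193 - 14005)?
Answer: I*√745866646113388107/85512678 ≈ 10.1*I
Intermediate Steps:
X = 1/4188 ≈ 0.00023878
E(F) = F (E(F) = ((F + (F + 0))/((2*F)))*F = ((F + F)*(1/(2*F)))*F = ((2*F)*(1/(2*F)))*F = 1*F = F)
√(E(-102) + X/(-40837)) = √(-102 + (1/4188)/(-40837)) = √(-102 + (1/4188)*(-1/40837)) = √(-102 - 1/171025356) = √(-17444586313/171025356) = I*√745866646113388107/85512678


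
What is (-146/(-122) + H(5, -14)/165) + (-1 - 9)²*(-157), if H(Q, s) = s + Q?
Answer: -52669668/3355 ≈ -15699.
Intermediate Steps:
H(Q, s) = Q + s
(-146/(-122) + H(5, -14)/165) + (-1 - 9)²*(-157) = (-146/(-122) + (5 - 14)/165) + (-1 - 9)²*(-157) = (-146*(-1/122) - 9*1/165) + (-10)²*(-157) = (73/61 - 3/55) + 100*(-157) = 3832/3355 - 15700 = -52669668/3355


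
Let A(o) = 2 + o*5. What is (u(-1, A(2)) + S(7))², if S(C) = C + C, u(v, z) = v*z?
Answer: 4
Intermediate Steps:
A(o) = 2 + 5*o
S(C) = 2*C
(u(-1, A(2)) + S(7))² = (-(2 + 5*2) + 2*7)² = (-(2 + 10) + 14)² = (-1*12 + 14)² = (-12 + 14)² = 2² = 4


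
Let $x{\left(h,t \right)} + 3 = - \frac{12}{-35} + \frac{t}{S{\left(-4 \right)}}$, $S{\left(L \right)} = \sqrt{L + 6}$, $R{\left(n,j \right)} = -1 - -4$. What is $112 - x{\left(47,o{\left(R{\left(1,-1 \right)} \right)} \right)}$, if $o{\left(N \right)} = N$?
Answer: $\frac{4013}{35} - \frac{3 \sqrt{2}}{2} \approx 112.54$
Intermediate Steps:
$R{\left(n,j \right)} = 3$ ($R{\left(n,j \right)} = -1 + 4 = 3$)
$S{\left(L \right)} = \sqrt{6 + L}$
$x{\left(h,t \right)} = - \frac{93}{35} + \frac{t \sqrt{2}}{2}$ ($x{\left(h,t \right)} = -3 + \left(- \frac{12}{-35} + \frac{t}{\sqrt{6 - 4}}\right) = -3 + \left(\left(-12\right) \left(- \frac{1}{35}\right) + \frac{t}{\sqrt{2}}\right) = -3 + \left(\frac{12}{35} + t \frac{\sqrt{2}}{2}\right) = -3 + \left(\frac{12}{35} + \frac{t \sqrt{2}}{2}\right) = - \frac{93}{35} + \frac{t \sqrt{2}}{2}$)
$112 - x{\left(47,o{\left(R{\left(1,-1 \right)} \right)} \right)} = 112 - \left(- \frac{93}{35} + \frac{1}{2} \cdot 3 \sqrt{2}\right) = 112 - \left(- \frac{93}{35} + \frac{3 \sqrt{2}}{2}\right) = 112 + \left(\frac{93}{35} - \frac{3 \sqrt{2}}{2}\right) = \frac{4013}{35} - \frac{3 \sqrt{2}}{2}$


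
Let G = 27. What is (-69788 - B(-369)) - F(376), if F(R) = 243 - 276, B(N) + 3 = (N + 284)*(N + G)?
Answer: -98822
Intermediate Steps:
B(N) = -3 + (27 + N)*(284 + N) (B(N) = -3 + (N + 284)*(N + 27) = -3 + (284 + N)*(27 + N) = -3 + (27 + N)*(284 + N))
F(R) = -33
(-69788 - B(-369)) - F(376) = (-69788 - (7665 + (-369)² + 311*(-369))) - 1*(-33) = (-69788 - (7665 + 136161 - 114759)) + 33 = (-69788 - 1*29067) + 33 = (-69788 - 29067) + 33 = -98855 + 33 = -98822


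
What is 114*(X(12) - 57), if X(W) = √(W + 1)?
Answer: -6498 + 114*√13 ≈ -6087.0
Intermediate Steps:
X(W) = √(1 + W)
114*(X(12) - 57) = 114*(√(1 + 12) - 57) = 114*(√13 - 57) = 114*(-57 + √13) = -6498 + 114*√13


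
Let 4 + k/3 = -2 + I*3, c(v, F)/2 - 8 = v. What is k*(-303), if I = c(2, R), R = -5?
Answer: -49086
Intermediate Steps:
c(v, F) = 16 + 2*v
I = 20 (I = 16 + 2*2 = 16 + 4 = 20)
k = 162 (k = -12 + 3*(-2 + 20*3) = -12 + 3*(-2 + 60) = -12 + 3*58 = -12 + 174 = 162)
k*(-303) = 162*(-303) = -49086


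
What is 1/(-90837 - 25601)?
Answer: -1/116438 ≈ -8.5883e-6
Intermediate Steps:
1/(-90837 - 25601) = 1/(-116438) = -1/116438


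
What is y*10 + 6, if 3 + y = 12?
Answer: 96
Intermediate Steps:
y = 9 (y = -3 + 12 = 9)
y*10 + 6 = 9*10 + 6 = 90 + 6 = 96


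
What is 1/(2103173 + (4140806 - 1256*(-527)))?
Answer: 1/6905891 ≈ 1.4480e-7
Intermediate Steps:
1/(2103173 + (4140806 - 1256*(-527))) = 1/(2103173 + (4140806 - 1*(-661912))) = 1/(2103173 + (4140806 + 661912)) = 1/(2103173 + 4802718) = 1/6905891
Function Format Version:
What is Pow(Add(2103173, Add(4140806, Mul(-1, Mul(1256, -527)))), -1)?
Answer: Rational(1, 6905891) ≈ 1.4480e-7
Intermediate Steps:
Pow(Add(2103173, Add(4140806, Mul(-1, Mul(1256, -527)))), -1) = Pow(Add(2103173, Add(4140806, Mul(-1, -661912))), -1) = Pow(Add(2103173, Add(4140806, 661912)), -1) = Pow(Add(2103173, 4802718), -1) = Pow(6905891, -1) = Rational(1, 6905891)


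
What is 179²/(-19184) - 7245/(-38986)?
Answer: -555081173/373953712 ≈ -1.4844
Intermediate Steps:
179²/(-19184) - 7245/(-38986) = 32041*(-1/19184) - 7245*(-1/38986) = -32041/19184 + 7245/38986 = -555081173/373953712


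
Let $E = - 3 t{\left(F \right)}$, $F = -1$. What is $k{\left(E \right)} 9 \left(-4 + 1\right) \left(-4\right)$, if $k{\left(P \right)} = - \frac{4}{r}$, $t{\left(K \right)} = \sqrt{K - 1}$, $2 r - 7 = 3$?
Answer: $- \frac{432}{5} \approx -86.4$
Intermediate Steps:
$r = 5$ ($r = \frac{7}{2} + \frac{1}{2} \cdot 3 = \frac{7}{2} + \frac{3}{2} = 5$)
$t{\left(K \right)} = \sqrt{-1 + K}$
$E = - 3 i \sqrt{2}$ ($E = - 3 \sqrt{-1 - 1} = - 3 \sqrt{-2} = - 3 i \sqrt{2} \approx - 4.2426 i$)
$k{\left(P \right)} = - \frac{4}{5}$
$k{\left(E \right)} 9 \left(-4 + 1\right) \left(-4\right) = \left(- \frac{4}{5}\right) 9 \left(-4 + 1\right) \left(-4\right) = - \frac{36 \left(\left(-3\right) \left(-4\right)\right)}{5} = \left(- \frac{36}{5}\right) 12 = - \frac{432}{5}$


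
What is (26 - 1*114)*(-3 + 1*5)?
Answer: -176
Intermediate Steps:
(26 - 1*114)*(-3 + 1*5) = (26 - 114)*(-3 + 5) = -88*2 = -176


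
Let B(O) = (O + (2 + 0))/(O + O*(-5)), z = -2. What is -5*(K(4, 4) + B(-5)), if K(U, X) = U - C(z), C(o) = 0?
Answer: -77/4 ≈ -19.250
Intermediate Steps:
K(U, X) = U (K(U, X) = U - 1*0 = U + 0 = U)
B(O) = -(2 + O)/(4*O) (B(O) = (O + 2)/(O - 5*O) = (2 + O)/((-4*O)) = (2 + O)*(-1/(4*O)) = -(2 + O)/(4*O))
-5*(K(4, 4) + B(-5)) = -5*(4 + (¼)*(-2 - 1*(-5))/(-5)) = -5*(4 + (¼)*(-⅕)*(-2 + 5)) = -5*(4 + (¼)*(-⅕)*3) = -5*(4 - 3/20) = -5*77/20 = -77/4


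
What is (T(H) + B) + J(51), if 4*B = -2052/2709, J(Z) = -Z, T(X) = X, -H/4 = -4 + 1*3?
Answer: -14204/301 ≈ -47.189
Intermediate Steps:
H = 4 (H = -4*(-4 + 1*3) = -4*(-4 + 3) = -4*(-1) = 4)
B = -57/301 (B = (-2052/2709)/4 = (-2052*1/2709)/4 = (¼)*(-228/301) = -57/301 ≈ -0.18937)
(T(H) + B) + J(51) = (4 - 57/301) - 1*51 = 1147/301 - 51 = -14204/301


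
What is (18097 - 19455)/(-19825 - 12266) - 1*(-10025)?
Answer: 321713633/32091 ≈ 10025.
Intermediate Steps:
(18097 - 19455)/(-19825 - 12266) - 1*(-10025) = -1358/(-32091) + 10025 = -1358*(-1/32091) + 10025 = 1358/32091 + 10025 = 321713633/32091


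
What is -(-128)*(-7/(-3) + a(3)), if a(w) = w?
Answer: 2048/3 ≈ 682.67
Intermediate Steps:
-(-128)*(-7/(-3) + a(3)) = -(-128)*(-7/(-3) + 3) = -(-128)*(-7*(-⅓) + 3) = -(-128)*(7/3 + 3) = -(-128)*16/3 = -128*(-16/3) = 2048/3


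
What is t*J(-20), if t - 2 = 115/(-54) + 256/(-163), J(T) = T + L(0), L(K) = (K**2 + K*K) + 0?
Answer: 149650/4401 ≈ 34.004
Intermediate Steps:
L(K) = 2*K**2 (L(K) = (K**2 + K**2) + 0 = 2*K**2 + 0 = 2*K**2)
J(T) = T (J(T) = T + 2*0**2 = T + 2*0 = T + 0 = T)
t = -14965/8802 (t = 2 + (115/(-54) + 256/(-163)) = 2 + (115*(-1/54) + 256*(-1/163)) = 2 + (-115/54 - 256/163) = 2 - 32569/8802 = -14965/8802 ≈ -1.7002)
t*J(-20) = -14965/8802*(-20) = 149650/4401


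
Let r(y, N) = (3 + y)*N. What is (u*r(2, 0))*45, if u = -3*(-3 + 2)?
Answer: 0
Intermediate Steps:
r(y, N) = N*(3 + y)
u = 3 (u = -3*(-1) = 3)
(u*r(2, 0))*45 = (3*(0*(3 + 2)))*45 = (3*(0*5))*45 = (3*0)*45 = 0*45 = 0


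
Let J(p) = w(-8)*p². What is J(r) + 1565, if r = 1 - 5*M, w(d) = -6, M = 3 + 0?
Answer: 389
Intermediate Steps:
M = 3
r = -14 (r = 1 - 5*3 = 1 - 15 = -14)
J(p) = -6*p²
J(r) + 1565 = -6*(-14)² + 1565 = -6*196 + 1565 = -1176 + 1565 = 389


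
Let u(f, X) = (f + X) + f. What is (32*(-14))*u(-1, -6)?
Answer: 3584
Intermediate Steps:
u(f, X) = X + 2*f (u(f, X) = (X + f) + f = X + 2*f)
(32*(-14))*u(-1, -6) = (32*(-14))*(-6 + 2*(-1)) = -448*(-6 - 2) = -448*(-8) = 3584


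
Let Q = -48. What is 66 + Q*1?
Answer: 18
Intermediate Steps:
66 + Q*1 = 66 - 48*1 = 66 - 48 = 18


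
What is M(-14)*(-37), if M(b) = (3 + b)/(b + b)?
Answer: -407/28 ≈ -14.536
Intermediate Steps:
M(b) = (3 + b)/(2*b) (M(b) = (3 + b)/((2*b)) = (3 + b)*(1/(2*b)) = (3 + b)/(2*b))
M(-14)*(-37) = ((½)*(3 - 14)/(-14))*(-37) = ((½)*(-1/14)*(-11))*(-37) = (11/28)*(-37) = -407/28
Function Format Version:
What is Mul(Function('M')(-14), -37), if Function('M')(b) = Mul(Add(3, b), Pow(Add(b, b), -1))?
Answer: Rational(-407, 28) ≈ -14.536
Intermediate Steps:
Function('M')(b) = Mul(Rational(1, 2), Pow(b, -1), Add(3, b)) (Function('M')(b) = Mul(Add(3, b), Pow(Mul(2, b), -1)) = Mul(Add(3, b), Mul(Rational(1, 2), Pow(b, -1))) = Mul(Rational(1, 2), Pow(b, -1), Add(3, b)))
Mul(Function('M')(-14), -37) = Mul(Mul(Rational(1, 2), Pow(-14, -1), Add(3, -14)), -37) = Mul(Mul(Rational(1, 2), Rational(-1, 14), -11), -37) = Mul(Rational(11, 28), -37) = Rational(-407, 28)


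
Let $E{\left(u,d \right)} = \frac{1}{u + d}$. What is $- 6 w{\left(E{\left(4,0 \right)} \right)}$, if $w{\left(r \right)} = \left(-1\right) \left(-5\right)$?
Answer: $-30$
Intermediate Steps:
$E{\left(u,d \right)} = \frac{1}{d + u}$
$w{\left(r \right)} = 5$
$- 6 w{\left(E{\left(4,0 \right)} \right)} = \left(-6\right) 5 = -30$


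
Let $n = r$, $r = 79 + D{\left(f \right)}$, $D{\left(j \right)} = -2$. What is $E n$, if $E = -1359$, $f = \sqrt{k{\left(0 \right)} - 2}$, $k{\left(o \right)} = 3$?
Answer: $-104643$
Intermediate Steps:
$f = 1$ ($f = \sqrt{3 - 2} = \sqrt{1} = 1$)
$r = 77$ ($r = 79 - 2 = 77$)
$n = 77$
$E n = \left(-1359\right) 77 = -104643$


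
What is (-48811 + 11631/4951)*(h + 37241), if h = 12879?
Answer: -12111579695600/4951 ≈ -2.4463e+9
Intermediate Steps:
(-48811 + 11631/4951)*(h + 37241) = (-48811 + 11631/4951)*(12879 + 37241) = (-48811 + 11631*(1/4951))*50120 = (-48811 + 11631/4951)*50120 = -241651630/4951*50120 = -12111579695600/4951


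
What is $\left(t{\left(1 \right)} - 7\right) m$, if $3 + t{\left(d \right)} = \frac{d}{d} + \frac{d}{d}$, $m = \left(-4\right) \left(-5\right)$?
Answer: $-160$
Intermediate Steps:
$m = 20$
$t{\left(d \right)} = -1$ ($t{\left(d \right)} = -3 + \left(\frac{d}{d} + \frac{d}{d}\right) = -3 + \left(1 + 1\right) = -3 + 2 = -1$)
$\left(t{\left(1 \right)} - 7\right) m = \left(-1 - 7\right) 20 = \left(-8\right) 20 = -160$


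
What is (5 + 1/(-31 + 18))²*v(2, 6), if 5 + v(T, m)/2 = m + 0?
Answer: 8192/169 ≈ 48.473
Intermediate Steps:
v(T, m) = -10 + 2*m (v(T, m) = -10 + 2*(m + 0) = -10 + 2*m)
(5 + 1/(-31 + 18))²*v(2, 6) = (5 + 1/(-31 + 18))²*(-10 + 2*6) = (5 + 1/(-13))²*(-10 + 12) = (5 - 1/13)²*2 = (64/13)²*2 = (4096/169)*2 = 8192/169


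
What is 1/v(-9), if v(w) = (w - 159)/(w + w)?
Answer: 3/28 ≈ 0.10714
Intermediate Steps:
v(w) = (-159 + w)/(2*w) (v(w) = (-159 + w)/((2*w)) = (-159 + w)*(1/(2*w)) = (-159 + w)/(2*w))
1/v(-9) = 1/((1/2)*(-159 - 9)/(-9)) = 1/((1/2)*(-1/9)*(-168)) = 1/(28/3) = 3/28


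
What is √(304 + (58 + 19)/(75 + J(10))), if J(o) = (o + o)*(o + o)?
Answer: 3*√305007/95 ≈ 17.440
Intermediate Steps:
J(o) = 4*o² (J(o) = (2*o)*(2*o) = 4*o²)
√(304 + (58 + 19)/(75 + J(10))) = √(304 + (58 + 19)/(75 + 4*10²)) = √(304 + 77/(75 + 4*100)) = √(304 + 77/(75 + 400)) = √(304 + 77/475) = √(144477/475) = 3*√305007/95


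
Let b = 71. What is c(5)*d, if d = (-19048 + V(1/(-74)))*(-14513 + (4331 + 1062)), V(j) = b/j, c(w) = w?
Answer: 1108171200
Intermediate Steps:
V(j) = 71/j
d = 221634240 (d = (-19048 + 71/(1/(-74)))*(-14513 + (4331 + 1062)) = (-19048 + 71/(-1/74))*(-14513 + 5393) = (-19048 + 71*(-74))*(-9120) = (-19048 - 5254)*(-9120) = -24302*(-9120) = 221634240)
c(5)*d = 5*221634240 = 1108171200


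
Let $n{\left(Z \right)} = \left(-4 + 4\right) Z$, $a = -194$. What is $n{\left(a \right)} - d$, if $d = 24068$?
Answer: $-24068$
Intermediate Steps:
$n{\left(Z \right)} = 0$ ($n{\left(Z \right)} = 0 Z = 0$)
$n{\left(a \right)} - d = 0 - 24068 = -24068$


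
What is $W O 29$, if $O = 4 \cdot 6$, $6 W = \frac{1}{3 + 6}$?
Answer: $\frac{116}{9} \approx 12.889$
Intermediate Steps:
$W = \frac{1}{54}$ ($W = \frac{1}{6 \left(3 + 6\right)} = \frac{1}{6 \cdot 9} = \frac{1}{6} \cdot \frac{1}{9} = \frac{1}{54} \approx 0.018519$)
$O = 24$
$W O 29 = \frac{1}{54} \cdot 24 \cdot 29 = \frac{4}{9} \cdot 29 = \frac{116}{9}$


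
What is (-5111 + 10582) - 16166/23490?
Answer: 64248812/11745 ≈ 5470.3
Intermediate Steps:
(-5111 + 10582) - 16166/23490 = 5471 - 16166*1/23490 = 5471 - 8083/11745 = 64248812/11745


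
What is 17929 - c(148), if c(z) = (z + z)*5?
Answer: 16449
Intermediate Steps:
c(z) = 10*z (c(z) = (2*z)*5 = 10*z)
17929 - c(148) = 17929 - 10*148 = 17929 - 1*1480 = 17929 - 1480 = 16449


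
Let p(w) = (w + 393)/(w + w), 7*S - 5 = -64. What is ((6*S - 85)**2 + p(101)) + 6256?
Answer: 121933748/4949 ≈ 24638.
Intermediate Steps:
S = -59/7 (S = 5/7 + (1/7)*(-64) = 5/7 - 64/7 = -59/7 ≈ -8.4286)
p(w) = (393 + w)/(2*w) (p(w) = (393 + w)/((2*w)) = (393 + w)*(1/(2*w)) = (393 + w)/(2*w))
((6*S - 85)**2 + p(101)) + 6256 = ((6*(-59/7) - 85)**2 + (1/2)*(393 + 101)/101) + 6256 = ((-354/7 - 85)**2 + (1/2)*(1/101)*494) + 6256 = ((-949/7)**2 + 247/101) + 6256 = (900601/49 + 247/101) + 6256 = 90972804/4949 + 6256 = 121933748/4949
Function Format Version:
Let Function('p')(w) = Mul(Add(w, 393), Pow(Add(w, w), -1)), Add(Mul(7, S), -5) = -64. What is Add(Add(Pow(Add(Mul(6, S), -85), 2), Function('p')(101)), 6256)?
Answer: Rational(121933748, 4949) ≈ 24638.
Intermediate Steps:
S = Rational(-59, 7) (S = Add(Rational(5, 7), Mul(Rational(1, 7), -64)) = Add(Rational(5, 7), Rational(-64, 7)) = Rational(-59, 7) ≈ -8.4286)
Function('p')(w) = Mul(Rational(1, 2), Pow(w, -1), Add(393, w)) (Function('p')(w) = Mul(Add(393, w), Pow(Mul(2, w), -1)) = Mul(Add(393, w), Mul(Rational(1, 2), Pow(w, -1))) = Mul(Rational(1, 2), Pow(w, -1), Add(393, w)))
Add(Add(Pow(Add(Mul(6, S), -85), 2), Function('p')(101)), 6256) = Add(Add(Pow(Add(Mul(6, Rational(-59, 7)), -85), 2), Mul(Rational(1, 2), Pow(101, -1), Add(393, 101))), 6256) = Add(Add(Pow(Add(Rational(-354, 7), -85), 2), Mul(Rational(1, 2), Rational(1, 101), 494)), 6256) = Add(Add(Pow(Rational(-949, 7), 2), Rational(247, 101)), 6256) = Add(Add(Rational(900601, 49), Rational(247, 101)), 6256) = Add(Rational(90972804, 4949), 6256) = Rational(121933748, 4949)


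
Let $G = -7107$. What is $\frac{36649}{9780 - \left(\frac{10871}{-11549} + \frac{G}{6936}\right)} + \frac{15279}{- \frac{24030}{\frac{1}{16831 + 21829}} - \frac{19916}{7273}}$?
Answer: $\frac{6611829456926466377838701}{1764767784033423614176468} \approx 3.7466$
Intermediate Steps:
$\frac{36649}{9780 - \left(\frac{10871}{-11549} + \frac{G}{6936}\right)} + \frac{15279}{- \frac{24030}{\frac{1}{16831 + 21829}} - \frac{19916}{7273}} = \frac{36649}{9780 - \left(\frac{10871}{-11549} - \frac{7107}{6936}\right)} + \frac{15279}{- \frac{24030}{\frac{1}{16831 + 21829}} - \frac{19916}{7273}} = \frac{36649}{9780 - \left(10871 \left(- \frac{1}{11549}\right) - \frac{2369}{2312}\right)} + \frac{15279}{- \frac{24030}{\frac{1}{38660}} - \frac{19916}{7273}} = \frac{36649}{9780 - \left(- \frac{10871}{11549} - \frac{2369}{2312}\right)} + \frac{15279}{- 24030 \frac{1}{\frac{1}{38660}} - \frac{19916}{7273}} = \frac{36649}{9780 - - \frac{52493333}{26701288}} + \frac{15279}{\left(-24030\right) 38660 - \frac{19916}{7273}} = \frac{36649}{9780 + \frac{52493333}{26701288}} + \frac{15279}{-928999800 - \frac{19916}{7273}} = \frac{36649}{\frac{261191089973}{26701288}} + \frac{15279}{- \frac{6756615565316}{7273}} = 36649 \cdot \frac{26701288}{261191089973} + 15279 \left(- \frac{7273}{6756615565316}\right) = \frac{978575503912}{261191089973} - \frac{111124167}{6756615565316} = \frac{6611829456926466377838701}{1764767784033423614176468}$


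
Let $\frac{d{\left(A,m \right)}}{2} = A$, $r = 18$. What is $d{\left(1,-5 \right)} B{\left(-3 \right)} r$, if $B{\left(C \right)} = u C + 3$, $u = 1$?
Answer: $0$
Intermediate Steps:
$d{\left(A,m \right)} = 2 A$
$B{\left(C \right)} = 3 + C$ ($B{\left(C \right)} = 1 C + 3 = C + 3 = 3 + C$)
$d{\left(1,-5 \right)} B{\left(-3 \right)} r = 2 \cdot 1 \left(3 - 3\right) 18 = 2 \cdot 0 \cdot 18 = 0 \cdot 18 = 0$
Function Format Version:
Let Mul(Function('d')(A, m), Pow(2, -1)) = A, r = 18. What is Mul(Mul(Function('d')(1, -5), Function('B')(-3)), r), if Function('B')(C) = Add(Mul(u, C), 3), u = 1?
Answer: 0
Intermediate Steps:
Function('d')(A, m) = Mul(2, A)
Function('B')(C) = Add(3, C) (Function('B')(C) = Add(Mul(1, C), 3) = Add(C, 3) = Add(3, C))
Mul(Mul(Function('d')(1, -5), Function('B')(-3)), r) = Mul(Mul(Mul(2, 1), Add(3, -3)), 18) = Mul(Mul(2, 0), 18) = Mul(0, 18) = 0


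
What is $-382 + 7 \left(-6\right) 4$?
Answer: $-550$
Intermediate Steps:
$-382 + 7 \left(-6\right) 4 = -382 - 168 = -550$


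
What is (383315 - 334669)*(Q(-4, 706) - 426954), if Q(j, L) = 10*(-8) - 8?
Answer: -20773885132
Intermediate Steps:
Q(j, L) = -88 (Q(j, L) = -80 - 8 = -88)
(383315 - 334669)*(Q(-4, 706) - 426954) = (383315 - 334669)*(-88 - 426954) = 48646*(-427042) = -20773885132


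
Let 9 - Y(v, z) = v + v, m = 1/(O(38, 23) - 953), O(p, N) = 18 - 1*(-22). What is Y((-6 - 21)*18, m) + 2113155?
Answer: 2114136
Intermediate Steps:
O(p, N) = 40 (O(p, N) = 18 + 22 = 40)
m = -1/913 (m = 1/(40 - 953) = 1/(-913) = -1/913 ≈ -0.0010953)
Y(v, z) = 9 - 2*v (Y(v, z) = 9 - (v + v) = 9 - 2*v)
Y((-6 - 21)*18, m) + 2113155 = (9 - 2*(-6 - 21)*18) + 2113155 = (9 - (-54)*18) + 2113155 = (9 - 2*(-486)) + 2113155 = (9 + 972) + 2113155 = 981 + 2113155 = 2114136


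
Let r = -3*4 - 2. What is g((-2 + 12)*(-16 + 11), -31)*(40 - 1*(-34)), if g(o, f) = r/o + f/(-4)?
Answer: 29711/50 ≈ 594.22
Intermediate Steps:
r = -14 (r = -12 - 2 = -14)
g(o, f) = -14/o - f/4 (g(o, f) = -14/o + f/(-4) = -14/o + f*(-¼) = -14/o - f/4)
g((-2 + 12)*(-16 + 11), -31)*(40 - 1*(-34)) = (-14*1/((-16 + 11)*(-2 + 12)) - ¼*(-31))*(40 - 1*(-34)) = (-14/(10*(-5)) + 31/4)*(40 + 34) = (-14/(-50) + 31/4)*74 = (-14*(-1/50) + 31/4)*74 = (7/25 + 31/4)*74 = (803/100)*74 = 29711/50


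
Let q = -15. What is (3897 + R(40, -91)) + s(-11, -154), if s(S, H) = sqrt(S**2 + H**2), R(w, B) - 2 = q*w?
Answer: 3299 + 11*sqrt(197) ≈ 3453.4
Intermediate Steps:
R(w, B) = 2 - 15*w
s(S, H) = sqrt(H**2 + S**2)
(3897 + R(40, -91)) + s(-11, -154) = (3897 + (2 - 15*40)) + sqrt((-154)**2 + (-11)**2) = (3897 + (2 - 600)) + sqrt(23716 + 121) = (3897 - 598) + sqrt(23837) = 3299 + 11*sqrt(197)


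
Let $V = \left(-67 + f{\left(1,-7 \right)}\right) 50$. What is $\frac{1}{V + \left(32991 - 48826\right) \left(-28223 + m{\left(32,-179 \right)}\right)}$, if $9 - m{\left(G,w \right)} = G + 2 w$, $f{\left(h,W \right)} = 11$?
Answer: $\frac{1}{441603680} \approx 2.2645 \cdot 10^{-9}$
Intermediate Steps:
$m{\left(G,w \right)} = 9 - G - 2 w$ ($m{\left(G,w \right)} = 9 - \left(G + 2 w\right) = 9 - G - 2 w$)
$V = -2800$ ($V = \left(-67 + 11\right) 50 = \left(-56\right) 50 = -2800$)
$\frac{1}{V + \left(32991 - 48826\right) \left(-28223 + m{\left(32,-179 \right)}\right)} = \frac{1}{-2800 + \left(32991 - 48826\right) \left(-28223 - -335\right)} = \frac{1}{-2800 - 15835 \left(-28223 + \left(9 - 32 + 358\right)\right)} = \frac{1}{-2800 - 15835 \left(-28223 + 335\right)} = \frac{1}{-2800 - -441606480} = \frac{1}{-2800 + 441606480} = \frac{1}{441603680}$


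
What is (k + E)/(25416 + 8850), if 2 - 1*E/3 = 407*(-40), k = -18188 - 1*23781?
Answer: 6877/34266 ≈ 0.20069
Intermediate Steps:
k = -41969 (k = -18188 - 23781 = -41969)
E = 48846 (E = 6 - 1221*(-40) = 6 - 3*(-16280) = 6 + 48840 = 48846)
(k + E)/(25416 + 8850) = (-41969 + 48846)/(25416 + 8850) = 6877/34266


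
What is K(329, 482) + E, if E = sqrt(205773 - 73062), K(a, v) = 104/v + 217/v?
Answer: 321/482 + sqrt(132711) ≈ 364.96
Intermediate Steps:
K(a, v) = 321/v
E = sqrt(132711) ≈ 364.30
K(329, 482) + E = 321/482 + sqrt(132711)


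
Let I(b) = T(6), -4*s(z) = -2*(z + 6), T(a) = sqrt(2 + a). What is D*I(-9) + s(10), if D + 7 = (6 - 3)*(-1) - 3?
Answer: 8 - 26*sqrt(2) ≈ -28.770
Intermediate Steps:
D = -13 (D = -7 + ((6 - 3)*(-1) - 3) = -7 + (3*(-1) - 3) = -7 + (-3 - 3) = -7 - 6 = -13)
s(z) = 3 + z/2 (s(z) = -(-1)*(z + 6)/2 = -(-1)*(6 + z)/2 = -(-12 - 2*z)/4 = 3 + z/2)
I(b) = 2*sqrt(2) (I(b) = sqrt(2 + 6) = sqrt(8) = 2*sqrt(2))
D*I(-9) + s(10) = -26*sqrt(2) + (3 + (1/2)*10) = -26*sqrt(2) + (3 + 5) = -26*sqrt(2) + 8 = 8 - 26*sqrt(2)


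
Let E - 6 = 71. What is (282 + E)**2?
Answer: 128881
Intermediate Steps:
E = 77 (E = 6 + 71 = 77)
(282 + E)**2 = (282 + 77)**2 = 359**2 = 128881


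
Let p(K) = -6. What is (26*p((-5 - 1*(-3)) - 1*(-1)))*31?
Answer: -4836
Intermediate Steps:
(26*p((-5 - 1*(-3)) - 1*(-1)))*31 = (26*(-6))*31 = -156*31 = -4836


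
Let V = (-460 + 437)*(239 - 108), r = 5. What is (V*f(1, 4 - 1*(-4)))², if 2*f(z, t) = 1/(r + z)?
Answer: 9078169/144 ≈ 63043.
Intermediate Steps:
f(z, t) = 1/(2*(5 + z))
V = -3013 (V = -23*131 = -3013)
(V*f(1, 4 - 1*(-4)))² = (-3013/(2*(5 + 1)))² = (-3013/(2*6))² = (-3013*1/12)² = (-3013/12)² = 9078169/144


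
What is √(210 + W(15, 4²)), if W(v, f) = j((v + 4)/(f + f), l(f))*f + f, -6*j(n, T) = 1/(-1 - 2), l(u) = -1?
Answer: √2042/3 ≈ 15.063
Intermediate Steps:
j(n, T) = 1/18 (j(n, T) = -1/(6*(-1 - 2)) = -⅙/(-3) = -⅙*(-⅓) = 1/18)
W(v, f) = 19*f/18 (W(v, f) = f/18 + f = 19*f/18)
√(210 + W(15, 4²)) = √(210 + (19/18)*4²) = √(210 + (19/18)*16) = √(210 + 152/9) = √(2042/9) = √2042/3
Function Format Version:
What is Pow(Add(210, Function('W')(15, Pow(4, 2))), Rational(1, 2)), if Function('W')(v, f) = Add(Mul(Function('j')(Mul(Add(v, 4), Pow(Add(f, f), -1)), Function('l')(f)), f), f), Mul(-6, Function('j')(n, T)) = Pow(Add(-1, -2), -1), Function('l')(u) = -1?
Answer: Mul(Rational(1, 3), Pow(2042, Rational(1, 2))) ≈ 15.063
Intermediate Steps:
Function('j')(n, T) = Rational(1, 18) (Function('j')(n, T) = Mul(Rational(-1, 6), Pow(Add(-1, -2), -1)) = Mul(Rational(-1, 6), Pow(-3, -1)) = Mul(Rational(-1, 6), Rational(-1, 3)) = Rational(1, 18))
Function('W')(v, f) = Mul(Rational(19, 18), f) (Function('W')(v, f) = Add(Mul(Rational(1, 18), f), f) = Mul(Rational(19, 18), f))
Pow(Add(210, Function('W')(15, Pow(4, 2))), Rational(1, 2)) = Pow(Add(210, Mul(Rational(19, 18), Pow(4, 2))), Rational(1, 2)) = Pow(Add(210, Mul(Rational(19, 18), 16)), Rational(1, 2)) = Pow(Add(210, Rational(152, 9)), Rational(1, 2)) = Pow(Rational(2042, 9), Rational(1, 2)) = Mul(Rational(1, 3), Pow(2042, Rational(1, 2)))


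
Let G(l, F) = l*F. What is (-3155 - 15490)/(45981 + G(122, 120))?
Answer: -565/1837 ≈ -0.30757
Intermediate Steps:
G(l, F) = F*l
(-3155 - 15490)/(45981 + G(122, 120)) = (-3155 - 15490)/(45981 + 120*122) = -18645/(45981 + 14640) = -18645/60621 = -18645*1/60621 = -565/1837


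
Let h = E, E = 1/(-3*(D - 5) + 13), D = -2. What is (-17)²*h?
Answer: 17/2 ≈ 8.5000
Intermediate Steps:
E = 1/34 (E = 1/(-3*(-2 - 5) + 13) = 1/(-3*(-7) + 13) = 1/(21 + 13) = 1/34 ≈ 0.029412)
h = 1/34 ≈ 0.029412
(-17)²*h = (-17)²*(1/34) = 289*(1/34) = 17/2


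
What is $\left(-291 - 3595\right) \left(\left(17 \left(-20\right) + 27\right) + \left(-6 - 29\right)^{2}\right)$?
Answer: $-3544032$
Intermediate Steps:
$\left(-291 - 3595\right) \left(\left(17 \left(-20\right) + 27\right) + \left(-6 - 29\right)^{2}\right) = - 3886 \left(\left(-340 + 27\right) + \left(-35\right)^{2}\right) = - 3886 \left(-313 + 1225\right) = \left(-3886\right) 912 = -3544032$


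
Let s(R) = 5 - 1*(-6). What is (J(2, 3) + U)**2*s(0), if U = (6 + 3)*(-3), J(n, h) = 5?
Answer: 5324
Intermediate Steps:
s(R) = 11 (s(R) = 5 + 6 = 11)
U = -27 (U = 9*(-3) = -27)
(J(2, 3) + U)**2*s(0) = (5 - 27)**2*11 = (-22)**2*11 = 484*11 = 5324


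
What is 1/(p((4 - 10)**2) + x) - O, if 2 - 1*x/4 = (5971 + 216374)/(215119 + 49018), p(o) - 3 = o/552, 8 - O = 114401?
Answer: 10699675953731/93534253 ≈ 1.1439e+5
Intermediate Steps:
O = -114393 (O = 8 - 1*114401 = 8 - 114401 = -114393)
p(o) = 3 + o/552
x = 1223716/264137 (x = 8 - 4*(5971 + 216374)/(215119 + 49018) = 8 - 889380/264137 = 1223716/264137 ≈ 4.6329)
1/(p((4 - 10)**2) + x) - O = 1/((3 + (4 - 10)**2/552) + 1223716/264137) - 1*(-114393) = 1/((3 + (1/552)*(-6)**2) + 1223716/264137) + 114393 = 1/((3 + (1/552)*36) + 1223716/264137) + 114393 = 1/((3 + 3/46) + 1223716/264137) + 114393 = 1/(141/46 + 1223716/264137) + 114393 = 1/(93534253/12150302) + 114393 = 12150302/93534253 + 114393 = 10699675953731/93534253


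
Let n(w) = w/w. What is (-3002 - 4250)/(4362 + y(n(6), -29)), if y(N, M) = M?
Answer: -1036/619 ≈ -1.6737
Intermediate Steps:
n(w) = 1
(-3002 - 4250)/(4362 + y(n(6), -29)) = (-3002 - 4250)/(4362 - 29) = -7252/4333 = -7252*1/4333 = -1036/619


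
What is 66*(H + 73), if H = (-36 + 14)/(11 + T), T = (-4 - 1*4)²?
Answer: 119966/25 ≈ 4798.6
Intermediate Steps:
T = 64 (T = (-4 - 4)² = (-8)² = 64)
H = -22/75 (H = (-36 + 14)/(11 + 64) = -22/75 ≈ -0.29333)
66*(H + 73) = 66*(-22/75 + 73) = 66*(5453/75) = 119966/25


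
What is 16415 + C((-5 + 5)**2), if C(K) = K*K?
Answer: 16415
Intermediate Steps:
C(K) = K**2
16415 + C((-5 + 5)**2) = 16415 + ((-5 + 5)**2)**2 = 16415 + (0**2)**2 = 16415 + 0**2 = 16415 + 0 = 16415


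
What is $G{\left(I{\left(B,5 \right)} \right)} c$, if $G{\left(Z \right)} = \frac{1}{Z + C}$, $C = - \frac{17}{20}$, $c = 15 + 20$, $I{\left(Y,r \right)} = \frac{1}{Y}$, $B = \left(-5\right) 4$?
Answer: $- \frac{350}{9} \approx -38.889$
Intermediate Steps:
$B = -20$
$c = 35$
$C = - \frac{17}{20}$ ($C = \left(-17\right) \frac{1}{20} = - \frac{17}{20} \approx -0.85$)
$G{\left(Z \right)} = \frac{1}{- \frac{17}{20} + Z}$ ($G{\left(Z \right)} = \frac{1}{Z - \frac{17}{20}} = \frac{1}{- \frac{17}{20} + Z}$)
$G{\left(I{\left(B,5 \right)} \right)} c = \frac{20}{-17 + \frac{20}{-20}} \cdot 35 = \frac{20}{-17 + 20 \left(- \frac{1}{20}\right)} 35 = \frac{20}{-17 - 1} \cdot 35 = \frac{20}{-18} \cdot 35 = 20 \left(- \frac{1}{18}\right) 35 = \left(- \frac{10}{9}\right) 35 = - \frac{350}{9}$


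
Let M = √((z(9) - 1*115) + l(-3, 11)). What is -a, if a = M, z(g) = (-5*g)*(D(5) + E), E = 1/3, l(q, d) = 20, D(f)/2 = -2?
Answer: -√70 ≈ -8.3666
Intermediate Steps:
D(f) = -4 (D(f) = 2*(-2) = -4)
E = ⅓ ≈ 0.33333
z(g) = 55*g/3 (z(g) = (-5*g)*(-4 + ⅓) = -5*g*(-11/3) = 55*g/3)
M = √70 (M = √(((55/3)*9 - 1*115) + 20) = √((165 - 115) + 20) = √(50 + 20) = √70 ≈ 8.3666)
a = √70 ≈ 8.3666
-a = -√70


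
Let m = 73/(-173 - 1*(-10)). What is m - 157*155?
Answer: -3966678/163 ≈ -24335.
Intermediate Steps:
m = -73/163 (m = 73/(-173 + 10) = 73/(-163) = 73*(-1/163) = -73/163 ≈ -0.44785)
m - 157*155 = -73/163 - 157*155 = -73/163 - 24335 = -3966678/163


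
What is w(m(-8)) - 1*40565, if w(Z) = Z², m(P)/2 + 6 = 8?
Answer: -40549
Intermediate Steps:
m(P) = 4 (m(P) = -12 + 2*8 = -12 + 16 = 4)
w(m(-8)) - 1*40565 = 4² - 1*40565 = 16 - 40565 = -40549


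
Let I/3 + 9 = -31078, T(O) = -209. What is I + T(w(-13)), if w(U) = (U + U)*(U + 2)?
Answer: -93470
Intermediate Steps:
w(U) = 2*U*(2 + U) (w(U) = (2*U)*(2 + U) = 2*U*(2 + U))
I = -93261 (I = -27 + 3*(-31078) = -27 - 93234 = -93261)
I + T(w(-13)) = -93261 - 209 = -93470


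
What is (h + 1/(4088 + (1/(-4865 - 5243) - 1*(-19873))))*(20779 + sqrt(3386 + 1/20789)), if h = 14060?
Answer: 70758747304020512/242197787 + 3405300895328*sqrt(1463370036895)/5035049793943 ≈ 2.9297e+8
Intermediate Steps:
(h + 1/(4088 + (1/(-4865 - 5243) - 1*(-19873))))*(20779 + sqrt(3386 + 1/20789)) = (14060 + 1/(4088 + (1/(-4865 - 5243) - 1*(-19873))))*(20779 + sqrt(3386 + 1/20789)) = (14060 + 1/(4088 + (1/(-10108) + 19873)))*(20779 + sqrt(3386 + 1/20789)) = (14060 + 1/(4088 + (-1/10108 + 19873)))*(20779 + sqrt(70391555/20789)) = (14060 + 1/(4088 + 200876283/10108))*(20779 + sqrt(1463370036895)/20789) = (14060 + 1/(242197787/10108))*(20779 + sqrt(1463370036895)/20789) = (14060 + 10108/242197787)*(20779 + sqrt(1463370036895)/20789) = 3405300895328*(20779 + sqrt(1463370036895)/20789)/242197787 = 70758747304020512/242197787 + 3405300895328*sqrt(1463370036895)/5035049793943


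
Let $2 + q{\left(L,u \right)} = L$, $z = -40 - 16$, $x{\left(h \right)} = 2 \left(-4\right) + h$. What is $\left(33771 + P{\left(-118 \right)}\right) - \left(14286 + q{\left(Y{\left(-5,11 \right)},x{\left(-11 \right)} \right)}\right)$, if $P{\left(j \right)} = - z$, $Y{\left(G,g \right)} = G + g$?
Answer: $19537$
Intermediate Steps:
$x{\left(h \right)} = -8 + h$
$z = -56$ ($z = -40 - 16 = -56$)
$q{\left(L,u \right)} = -2 + L$
$P{\left(j \right)} = 56$ ($P{\left(j \right)} = \left(-1\right) \left(-56\right) = 56$)
$\left(33771 + P{\left(-118 \right)}\right) - \left(14286 + q{\left(Y{\left(-5,11 \right)},x{\left(-11 \right)} \right)}\right) = \left(33771 + 56\right) - 14290 = 33827 - 14290 = 19537$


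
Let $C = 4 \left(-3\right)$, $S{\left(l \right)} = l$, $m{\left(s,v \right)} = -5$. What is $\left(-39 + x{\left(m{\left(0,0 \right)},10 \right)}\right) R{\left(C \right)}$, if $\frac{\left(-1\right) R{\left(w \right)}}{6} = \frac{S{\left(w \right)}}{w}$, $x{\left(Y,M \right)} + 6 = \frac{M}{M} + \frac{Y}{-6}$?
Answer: $259$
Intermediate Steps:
$x{\left(Y,M \right)} = -5 - \frac{Y}{6}$ ($x{\left(Y,M \right)} = -6 + \left(\frac{M}{M} + \frac{Y}{-6}\right) = -6 + \left(1 + Y \left(- \frac{1}{6}\right)\right) = -6 - \left(-1 + \frac{Y}{6}\right) = -5 - \frac{Y}{6}$)
$C = -12$
$R{\left(w \right)} = -6$ ($R{\left(w \right)} = - 6 \frac{w}{w} = \left(-6\right) 1 = -6$)
$\left(-39 + x{\left(m{\left(0,0 \right)},10 \right)}\right) R{\left(C \right)} = \left(-39 - \frac{25}{6}\right) \left(-6\right) = \left(- \frac{259}{6}\right) \left(-6\right) = 259$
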